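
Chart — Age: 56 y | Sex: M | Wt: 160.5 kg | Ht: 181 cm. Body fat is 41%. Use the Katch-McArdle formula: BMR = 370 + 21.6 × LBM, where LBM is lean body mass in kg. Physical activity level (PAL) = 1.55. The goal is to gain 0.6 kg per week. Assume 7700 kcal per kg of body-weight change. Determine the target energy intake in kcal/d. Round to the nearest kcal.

LBM = 160.5 × (1 − 0.41) = 94.695 kg. Katch-McArdle: BMR = 370 + 21.6 × 94.695 = 2415.412 kcal/day.
TEE = 2415.412 × 1.55 = 3743.8886 kcal/day.
Required daily surplus = 0.6 × 7700 ÷ 7 = 660 kcal/day.
Target intake = 3743.8886 + 660 = 4403.8886 kcal/day.

4404 kcal/d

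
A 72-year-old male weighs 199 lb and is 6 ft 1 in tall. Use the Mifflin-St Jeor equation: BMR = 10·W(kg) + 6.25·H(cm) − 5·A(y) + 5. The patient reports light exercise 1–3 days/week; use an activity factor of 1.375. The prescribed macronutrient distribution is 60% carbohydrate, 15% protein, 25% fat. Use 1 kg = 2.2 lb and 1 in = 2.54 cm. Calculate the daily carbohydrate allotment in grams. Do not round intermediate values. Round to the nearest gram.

Convert to metric: weight = 199 ÷ 2.2 = 90.4545 kg; height = (6×12 + 1) × 2.54 = 73 × 2.54 = 185.42 cm.
Mifflin-St Jeor (male): BMR = 10(90.4545) + 6.25(185.42) − 5(72) + 5 = 904.5455 + 1158.875 − 360 + 5 = 1708.4205 kcal/day.
TEE = 1708.4205 × 1.375 = 2349.0781 kcal/day.
Carbohydrate energy = 60% × 2349.0781 = 1409.4469 kcal.
Carbohydrate = 1409.4469 ÷ 4 kcal/g = 352.3617 g.

352 g/day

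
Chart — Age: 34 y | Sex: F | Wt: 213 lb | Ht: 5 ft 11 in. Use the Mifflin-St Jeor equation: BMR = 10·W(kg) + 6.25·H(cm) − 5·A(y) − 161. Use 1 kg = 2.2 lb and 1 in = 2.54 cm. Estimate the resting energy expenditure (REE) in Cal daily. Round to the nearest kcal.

1764 Cal daily

Convert to metric: weight = 213 ÷ 2.2 = 96.8182 kg; height = (5×12 + 11) × 2.54 = 71 × 2.54 = 180.34 cm.
Mifflin-St Jeor (female): BMR = 10(96.8182) + 6.25(180.34) − 5(34) − 161 = 968.1818 + 1127.125 − 170 − 161 = 1764.3068 kcal/day.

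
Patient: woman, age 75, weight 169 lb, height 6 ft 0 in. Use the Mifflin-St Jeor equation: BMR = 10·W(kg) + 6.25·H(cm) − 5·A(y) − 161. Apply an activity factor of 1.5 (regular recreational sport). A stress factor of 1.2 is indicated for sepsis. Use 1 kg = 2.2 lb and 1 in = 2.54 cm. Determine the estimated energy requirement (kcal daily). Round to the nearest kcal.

2475 kcal daily

Convert to metric: weight = 169 ÷ 2.2 = 76.8182 kg; height = (6×12 + 0) × 2.54 = 72 × 2.54 = 182.88 cm.
Mifflin-St Jeor (female): BMR = 10(76.8182) + 6.25(182.88) − 5(75) − 161 = 768.1818 + 1143 − 375 − 161 = 1375.1818 kcal/day.
TEE = BMR × activity factor = 1375.1818 × 1.5 = 2062.7727 kcal/day.
Apply stress factor: 2062.7727 × 1.2 = 2475.3273 kcal/day.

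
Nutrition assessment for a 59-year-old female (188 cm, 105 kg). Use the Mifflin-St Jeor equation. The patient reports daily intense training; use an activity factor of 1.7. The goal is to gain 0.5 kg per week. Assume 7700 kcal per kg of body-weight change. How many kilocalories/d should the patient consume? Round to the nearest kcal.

3557 kilocalories/d

Mifflin-St Jeor (female): BMR = 10(105) + 6.25(188) − 5(59) − 161 = 1050 + 1175 − 295 − 161 = 1769 kcal/day.
TEE = 1769 × 1.7 = 3007.3 kcal/day.
Required daily surplus = 0.5 × 7700 ÷ 7 = 550 kcal/day.
Target intake = 3007.3 + 550 = 3557.3 kcal/day.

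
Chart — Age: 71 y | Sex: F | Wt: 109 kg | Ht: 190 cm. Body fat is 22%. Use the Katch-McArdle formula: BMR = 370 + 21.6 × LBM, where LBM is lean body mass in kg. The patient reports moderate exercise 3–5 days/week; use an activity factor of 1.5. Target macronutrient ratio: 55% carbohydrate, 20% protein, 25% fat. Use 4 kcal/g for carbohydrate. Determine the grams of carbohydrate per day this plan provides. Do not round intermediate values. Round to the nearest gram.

LBM = 109 × (1 − 0.22) = 85.02 kg. Katch-McArdle: BMR = 370 + 21.6 × 85.02 = 2206.432 kcal/day.
TEE = 2206.432 × 1.5 = 3309.648 kcal/day.
Carbohydrate energy = 55% × 3309.648 = 1820.3064 kcal.
Carbohydrate = 1820.3064 ÷ 4 kcal/g = 455.0766 g.

455 g/day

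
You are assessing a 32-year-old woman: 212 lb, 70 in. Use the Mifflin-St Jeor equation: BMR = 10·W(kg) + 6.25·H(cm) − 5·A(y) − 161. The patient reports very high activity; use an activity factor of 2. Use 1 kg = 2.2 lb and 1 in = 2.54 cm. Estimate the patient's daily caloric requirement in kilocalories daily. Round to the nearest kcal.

3508 kilocalories daily

Convert to metric: weight = 212 ÷ 2.2 = 96.3636 kg; height = 70 × 2.54 = 177.8 cm.
Mifflin-St Jeor (female): BMR = 10(96.3636) + 6.25(177.8) − 5(32) − 161 = 963.6364 + 1111.25 − 160 − 161 = 1753.8864 kcal/day.
TEE = BMR × activity factor = 1753.8864 × 2 = 3507.7727 kcal/day.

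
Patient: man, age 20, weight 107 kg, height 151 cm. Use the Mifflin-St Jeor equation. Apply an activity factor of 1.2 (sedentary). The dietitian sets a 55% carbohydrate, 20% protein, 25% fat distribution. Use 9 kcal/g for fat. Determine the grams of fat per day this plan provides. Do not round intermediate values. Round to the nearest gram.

64 g/day

Mifflin-St Jeor (male): BMR = 10(107) + 6.25(151) − 5(20) + 5 = 1070 + 943.75 − 100 + 5 = 1918.75 kcal/day.
TEE = 1918.75 × 1.2 = 2302.5 kcal/day.
Fat energy = 25% × 2302.5 = 575.625 kcal.
Fat = 575.625 ÷ 9 kcal/g = 63.9583 g.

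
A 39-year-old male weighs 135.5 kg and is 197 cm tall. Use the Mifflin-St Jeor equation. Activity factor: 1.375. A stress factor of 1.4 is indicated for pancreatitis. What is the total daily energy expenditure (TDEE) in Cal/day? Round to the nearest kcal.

4613 Cal/day

Mifflin-St Jeor (male): BMR = 10(135.5) + 6.25(197) − 5(39) + 5 = 1355 + 1231.25 − 195 + 5 = 2396.25 kcal/day.
TEE = BMR × activity factor = 2396.25 × 1.375 = 3294.8438 kcal/day.
Apply stress factor: 3294.8438 × 1.4 = 4612.7813 kcal/day.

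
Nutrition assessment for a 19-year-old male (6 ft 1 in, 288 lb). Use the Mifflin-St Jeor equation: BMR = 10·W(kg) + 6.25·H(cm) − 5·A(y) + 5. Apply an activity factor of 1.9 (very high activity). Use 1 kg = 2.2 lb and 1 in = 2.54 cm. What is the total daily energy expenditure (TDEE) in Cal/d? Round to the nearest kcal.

4518 Cal/d

Convert to metric: weight = 288 ÷ 2.2 = 130.9091 kg; height = (6×12 + 1) × 2.54 = 73 × 2.54 = 185.42 cm.
Mifflin-St Jeor (male): BMR = 10(130.9091) + 6.25(185.42) − 5(19) + 5 = 1309.0909 + 1158.875 − 95 + 5 = 2377.9659 kcal/day.
TEE = BMR × activity factor = 2377.9659 × 1.9 = 4518.1352 kcal/day.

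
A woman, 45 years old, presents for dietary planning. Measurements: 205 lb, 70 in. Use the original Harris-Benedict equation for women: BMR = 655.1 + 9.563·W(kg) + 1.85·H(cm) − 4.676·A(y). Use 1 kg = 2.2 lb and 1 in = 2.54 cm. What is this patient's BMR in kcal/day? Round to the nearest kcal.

1665 kcal/day

Convert to metric: weight = 205 ÷ 2.2 = 93.1818 kg; height = 70 × 2.54 = 177.8 cm.
Harris-Benedict: BMR = 655.1 + 9.563(93.1818) + 1.85(177.8) − 4.676(45) = 1664.7077 kcal/day.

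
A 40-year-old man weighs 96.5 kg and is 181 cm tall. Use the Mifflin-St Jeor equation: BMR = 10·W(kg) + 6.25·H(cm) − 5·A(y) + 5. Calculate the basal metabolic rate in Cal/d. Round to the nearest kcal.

Mifflin-St Jeor (male): BMR = 10(96.5) + 6.25(181) − 5(40) + 5 = 965 + 1131.25 − 200 + 5 = 1901.25 kcal/day.

1901 Cal/d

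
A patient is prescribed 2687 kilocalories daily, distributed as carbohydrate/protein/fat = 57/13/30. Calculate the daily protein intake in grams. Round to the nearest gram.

87 g/day

Protein energy = 13% × 2687 = 349.31 kcal.
At 4 kcal/g: 349.31 ÷ 4 = 87.3275 g.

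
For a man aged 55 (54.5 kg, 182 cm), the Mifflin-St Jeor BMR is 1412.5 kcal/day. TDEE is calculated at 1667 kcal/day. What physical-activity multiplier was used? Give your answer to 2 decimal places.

Activity factor = TEE ÷ BMR = 1667 ÷ 1412.5 = 1.18.

1.18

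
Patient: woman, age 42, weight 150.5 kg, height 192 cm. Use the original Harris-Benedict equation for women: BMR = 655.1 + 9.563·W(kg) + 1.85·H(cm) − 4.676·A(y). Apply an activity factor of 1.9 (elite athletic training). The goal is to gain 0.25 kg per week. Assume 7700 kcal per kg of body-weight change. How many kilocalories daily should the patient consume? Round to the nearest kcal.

Harris-Benedict: BMR = 655.1 + 9.563(150.5) + 1.85(192) − 4.676(42) = 2253.1395 kcal/day.
TEE = 2253.1395 × 1.9 = 4280.9651 kcal/day.
Required daily surplus = 0.25 × 7700 ÷ 7 = 275 kcal/day.
Target intake = 4280.9651 + 275 = 4555.9651 kcal/day.

4556 kilocalories daily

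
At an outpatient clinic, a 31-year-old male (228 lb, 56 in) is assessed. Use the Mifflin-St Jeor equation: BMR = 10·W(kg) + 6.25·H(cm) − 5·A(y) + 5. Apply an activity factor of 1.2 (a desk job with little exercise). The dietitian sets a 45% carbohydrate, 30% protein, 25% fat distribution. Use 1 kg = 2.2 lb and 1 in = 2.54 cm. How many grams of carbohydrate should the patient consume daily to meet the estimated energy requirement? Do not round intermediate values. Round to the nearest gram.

Convert to metric: weight = 228 ÷ 2.2 = 103.6364 kg; height = 56 × 2.54 = 142.24 cm.
Mifflin-St Jeor (male): BMR = 10(103.6364) + 6.25(142.24) − 5(31) + 5 = 1036.3636 + 889 − 155 + 5 = 1775.3636 kcal/day.
TEE = 1775.3636 × 1.2 = 2130.4364 kcal/day.
Carbohydrate energy = 45% × 2130.4364 = 958.6964 kcal.
Carbohydrate = 958.6964 ÷ 4 kcal/g = 239.6741 g.

240 g/day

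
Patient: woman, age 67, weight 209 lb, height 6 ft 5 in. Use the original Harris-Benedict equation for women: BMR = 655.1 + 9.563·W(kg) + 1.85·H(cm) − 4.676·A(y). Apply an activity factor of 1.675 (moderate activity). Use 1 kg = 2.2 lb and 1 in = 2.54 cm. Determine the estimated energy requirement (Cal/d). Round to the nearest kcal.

2700 Cal/d

Convert to metric: weight = 209 ÷ 2.2 = 95 kg; height = (6×12 + 5) × 2.54 = 77 × 2.54 = 195.58 cm.
Harris-Benedict: BMR = 655.1 + 9.563(95) + 1.85(195.58) − 4.676(67) = 1612.116 kcal/day.
TEE = BMR × activity factor = 1612.116 × 1.675 = 2700.2943 kcal/day.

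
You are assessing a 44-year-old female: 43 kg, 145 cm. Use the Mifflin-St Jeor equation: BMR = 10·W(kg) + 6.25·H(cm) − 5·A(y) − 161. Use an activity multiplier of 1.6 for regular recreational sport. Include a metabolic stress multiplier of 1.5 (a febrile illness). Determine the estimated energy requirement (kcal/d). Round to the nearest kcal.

Mifflin-St Jeor (female): BMR = 10(43) + 6.25(145) − 5(44) − 161 = 430 + 906.25 − 220 − 161 = 955.25 kcal/day.
TEE = BMR × activity factor = 955.25 × 1.6 = 1528.4 kcal/day.
Apply stress factor: 1528.4 × 1.5 = 2292.6 kcal/day.

2293 kcal/d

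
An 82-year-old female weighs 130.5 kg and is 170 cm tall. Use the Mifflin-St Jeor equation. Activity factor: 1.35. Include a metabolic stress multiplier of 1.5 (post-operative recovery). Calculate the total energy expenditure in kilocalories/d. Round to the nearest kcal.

3638 kilocalories/d

Mifflin-St Jeor (female): BMR = 10(130.5) + 6.25(170) − 5(82) − 161 = 1305 + 1062.5 − 410 − 161 = 1796.5 kcal/day.
TEE = BMR × activity factor = 1796.5 × 1.35 = 2425.275 kcal/day.
Apply stress factor: 2425.275 × 1.5 = 3637.9125 kcal/day.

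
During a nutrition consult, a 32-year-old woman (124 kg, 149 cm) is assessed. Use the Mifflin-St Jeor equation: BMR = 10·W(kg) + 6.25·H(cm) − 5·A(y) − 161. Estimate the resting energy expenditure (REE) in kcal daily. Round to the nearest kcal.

1850 kcal daily

Mifflin-St Jeor (female): BMR = 10(124) + 6.25(149) − 5(32) − 161 = 1240 + 931.25 − 160 − 161 = 1850.25 kcal/day.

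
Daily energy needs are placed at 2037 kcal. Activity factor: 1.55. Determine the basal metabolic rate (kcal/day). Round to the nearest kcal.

BMR = TEE ÷ activity factor = 2037 ÷ 1.55 = 1314.1935 kcal/day.

1314 kcal/day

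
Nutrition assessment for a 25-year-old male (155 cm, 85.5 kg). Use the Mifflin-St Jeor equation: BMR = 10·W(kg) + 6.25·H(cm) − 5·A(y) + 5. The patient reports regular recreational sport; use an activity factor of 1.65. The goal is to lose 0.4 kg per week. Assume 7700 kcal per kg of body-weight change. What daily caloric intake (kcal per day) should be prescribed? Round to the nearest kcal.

Mifflin-St Jeor (male): BMR = 10(85.5) + 6.25(155) − 5(25) + 5 = 855 + 968.75 − 125 + 5 = 1703.75 kcal/day.
TEE = 1703.75 × 1.65 = 2811.1875 kcal/day.
Required daily deficit = 0.4 × 7700 ÷ 7 = 440 kcal/day.
Target intake = 2811.1875 − 440 = 2371.1875 kcal/day.

2371 kcal per day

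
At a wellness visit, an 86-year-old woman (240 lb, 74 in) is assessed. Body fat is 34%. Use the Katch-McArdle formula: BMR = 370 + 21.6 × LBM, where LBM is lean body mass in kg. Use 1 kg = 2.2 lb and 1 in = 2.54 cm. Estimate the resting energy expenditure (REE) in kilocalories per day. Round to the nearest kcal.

1925 kilocalories per day

Convert to metric: weight = 240 ÷ 2.2 = 109.0909 kg; height = 74 × 2.54 = 187.96 cm.
LBM = 109.0909 × (1 − 0.34) = 72 kg. Katch-McArdle: BMR = 370 + 21.6 × 72 = 1925.2 kcal/day.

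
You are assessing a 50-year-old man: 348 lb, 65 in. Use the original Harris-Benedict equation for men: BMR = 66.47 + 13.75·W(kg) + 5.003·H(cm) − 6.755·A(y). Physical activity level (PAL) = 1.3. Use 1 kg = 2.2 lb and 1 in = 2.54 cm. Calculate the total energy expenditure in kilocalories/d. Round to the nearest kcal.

3549 kilocalories/d

Convert to metric: weight = 348 ÷ 2.2 = 158.1818 kg; height = 65 × 2.54 = 165.1 cm.
Harris-Benedict: BMR = 66.47 + 13.75(158.1818) + 5.003(165.1) − 6.755(50) = 2729.7153 kcal/day.
TEE = BMR × activity factor = 2729.7153 × 1.3 = 3548.6299 kcal/day.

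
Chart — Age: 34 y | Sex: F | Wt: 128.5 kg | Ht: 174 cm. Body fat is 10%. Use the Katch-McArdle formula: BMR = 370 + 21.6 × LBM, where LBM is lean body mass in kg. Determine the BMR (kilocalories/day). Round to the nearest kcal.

LBM = 128.5 × (1 − 0.1) = 115.65 kg. Katch-McArdle: BMR = 370 + 21.6 × 115.65 = 2868.04 kcal/day.

2868 kilocalories/day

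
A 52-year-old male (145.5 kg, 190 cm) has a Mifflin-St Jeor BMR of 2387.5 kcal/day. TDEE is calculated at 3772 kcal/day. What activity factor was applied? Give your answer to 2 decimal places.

1.58

Activity factor = TEE ÷ BMR = 3772 ÷ 2387.5 = 1.58.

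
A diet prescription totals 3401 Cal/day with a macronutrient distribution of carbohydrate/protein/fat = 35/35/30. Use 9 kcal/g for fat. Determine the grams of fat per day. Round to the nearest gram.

113 g/day

Fat energy = 30% × 3401 = 1020.3 kcal.
At 9 kcal/g: 1020.3 ÷ 9 = 113.3667 g.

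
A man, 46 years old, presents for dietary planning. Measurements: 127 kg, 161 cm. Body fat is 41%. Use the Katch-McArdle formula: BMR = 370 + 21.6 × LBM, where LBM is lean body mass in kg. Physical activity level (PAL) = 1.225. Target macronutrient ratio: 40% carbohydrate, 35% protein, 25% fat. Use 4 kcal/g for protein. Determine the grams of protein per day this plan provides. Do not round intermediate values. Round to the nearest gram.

LBM = 127 × (1 − 0.41) = 74.93 kg. Katch-McArdle: BMR = 370 + 21.6 × 74.93 = 1988.488 kcal/day.
TEE = 1988.488 × 1.225 = 2435.8978 kcal/day.
Protein energy = 35% × 2435.8978 = 852.5642 kcal.
Protein = 852.5642 ÷ 4 kcal/g = 213.1411 g.

213 g/day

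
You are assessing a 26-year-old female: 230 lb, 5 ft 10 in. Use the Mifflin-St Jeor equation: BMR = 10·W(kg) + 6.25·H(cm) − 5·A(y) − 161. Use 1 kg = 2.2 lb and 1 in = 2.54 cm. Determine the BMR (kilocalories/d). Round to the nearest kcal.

1866 kilocalories/d

Convert to metric: weight = 230 ÷ 2.2 = 104.5455 kg; height = (5×12 + 10) × 2.54 = 70 × 2.54 = 177.8 cm.
Mifflin-St Jeor (female): BMR = 10(104.5455) + 6.25(177.8) − 5(26) − 161 = 1045.4545 + 1111.25 − 130 − 161 = 1865.7045 kcal/day.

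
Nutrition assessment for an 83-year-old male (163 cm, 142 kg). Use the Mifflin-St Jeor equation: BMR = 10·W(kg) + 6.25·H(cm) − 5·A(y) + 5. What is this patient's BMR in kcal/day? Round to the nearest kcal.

2029 kcal/day

Mifflin-St Jeor (male): BMR = 10(142) + 6.25(163) − 5(83) + 5 = 1420 + 1018.75 − 415 + 5 = 2028.75 kcal/day.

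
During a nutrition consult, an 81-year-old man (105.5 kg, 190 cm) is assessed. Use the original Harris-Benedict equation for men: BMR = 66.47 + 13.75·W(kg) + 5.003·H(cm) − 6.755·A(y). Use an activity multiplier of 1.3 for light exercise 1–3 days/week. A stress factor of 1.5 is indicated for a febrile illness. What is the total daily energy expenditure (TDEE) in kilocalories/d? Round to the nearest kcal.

3745 kilocalories/d

Harris-Benedict: BMR = 66.47 + 13.75(105.5) + 5.003(190) − 6.755(81) = 1920.51 kcal/day.
TEE = BMR × activity factor = 1920.51 × 1.3 = 2496.663 kcal/day.
Apply stress factor: 2496.663 × 1.5 = 3744.9945 kcal/day.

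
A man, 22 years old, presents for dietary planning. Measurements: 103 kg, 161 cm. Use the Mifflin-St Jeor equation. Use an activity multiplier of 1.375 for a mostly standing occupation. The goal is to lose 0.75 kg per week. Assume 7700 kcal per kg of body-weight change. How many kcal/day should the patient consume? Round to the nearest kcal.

1830 kcal/day

Mifflin-St Jeor (male): BMR = 10(103) + 6.25(161) − 5(22) + 5 = 1030 + 1006.25 − 110 + 5 = 1931.25 kcal/day.
TEE = 1931.25 × 1.375 = 2655.4688 kcal/day.
Required daily deficit = 0.75 × 7700 ÷ 7 = 825 kcal/day.
Target intake = 2655.4688 − 825 = 1830.4688 kcal/day.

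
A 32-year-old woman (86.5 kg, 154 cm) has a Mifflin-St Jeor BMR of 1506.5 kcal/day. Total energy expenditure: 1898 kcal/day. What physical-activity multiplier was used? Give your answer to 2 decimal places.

Activity factor = TEE ÷ BMR = 1898 ÷ 1506.5 = 1.26.

1.26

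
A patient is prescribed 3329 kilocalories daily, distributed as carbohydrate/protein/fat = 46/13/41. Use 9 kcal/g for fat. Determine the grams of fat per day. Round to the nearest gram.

152 g/day

Fat energy = 41% × 3329 = 1364.89 kcal.
At 9 kcal/g: 1364.89 ÷ 9 = 151.6544 g.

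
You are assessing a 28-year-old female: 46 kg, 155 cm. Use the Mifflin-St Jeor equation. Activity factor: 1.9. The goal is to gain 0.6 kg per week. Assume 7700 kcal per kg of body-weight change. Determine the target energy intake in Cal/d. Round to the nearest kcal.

Mifflin-St Jeor (female): BMR = 10(46) + 6.25(155) − 5(28) − 161 = 460 + 968.75 − 140 − 161 = 1127.75 kcal/day.
TEE = 1127.75 × 1.9 = 2142.725 kcal/day.
Required daily surplus = 0.6 × 7700 ÷ 7 = 660 kcal/day.
Target intake = 2142.725 + 660 = 2802.725 kcal/day.

2803 Cal/d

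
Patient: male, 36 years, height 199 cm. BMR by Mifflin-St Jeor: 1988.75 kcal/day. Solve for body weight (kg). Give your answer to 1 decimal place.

1988.75 = 10·W + 6.25(199) − 5(36) + 5
10·W = 1988.75 − 1068.75 = 920, so W = 92 kg.

92.0 kg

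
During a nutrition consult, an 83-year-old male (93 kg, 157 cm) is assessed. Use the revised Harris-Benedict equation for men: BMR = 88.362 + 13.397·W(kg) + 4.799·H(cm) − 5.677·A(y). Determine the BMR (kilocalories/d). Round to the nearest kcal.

1617 kilocalories/d

Harris-Benedict: BMR = 88.362 + 13.397(93) + 4.799(157) − 5.677(83) = 1616.535 kcal/day.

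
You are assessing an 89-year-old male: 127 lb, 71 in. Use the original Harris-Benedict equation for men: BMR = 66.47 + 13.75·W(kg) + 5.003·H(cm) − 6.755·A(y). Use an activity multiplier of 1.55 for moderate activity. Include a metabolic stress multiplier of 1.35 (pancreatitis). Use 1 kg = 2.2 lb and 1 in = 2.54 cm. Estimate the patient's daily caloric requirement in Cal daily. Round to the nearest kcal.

2430 Cal daily

Convert to metric: weight = 127 ÷ 2.2 = 57.7273 kg; height = 71 × 2.54 = 180.34 cm.
Harris-Benedict: BMR = 66.47 + 13.75(57.7273) + 5.003(180.34) − 6.755(89) = 1161.266 kcal/day.
TEE = BMR × activity factor = 1161.266 × 1.55 = 1799.9623 kcal/day.
Apply stress factor: 1799.9623 × 1.35 = 2429.9491 kcal/day.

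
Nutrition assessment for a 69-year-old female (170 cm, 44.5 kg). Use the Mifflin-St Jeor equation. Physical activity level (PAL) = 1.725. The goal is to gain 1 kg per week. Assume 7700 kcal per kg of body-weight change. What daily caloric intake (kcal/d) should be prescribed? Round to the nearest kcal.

2828 kcal/d

Mifflin-St Jeor (female): BMR = 10(44.5) + 6.25(170) − 5(69) − 161 = 445 + 1062.5 − 345 − 161 = 1001.5 kcal/day.
TEE = 1001.5 × 1.725 = 1727.5875 kcal/day.
Required daily surplus = 1 × 7700 ÷ 7 = 1100 kcal/day.
Target intake = 1727.5875 + 1100 = 2827.5875 kcal/day.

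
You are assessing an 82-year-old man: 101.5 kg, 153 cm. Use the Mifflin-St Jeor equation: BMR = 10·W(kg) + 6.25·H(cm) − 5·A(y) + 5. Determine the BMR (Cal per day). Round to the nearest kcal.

Mifflin-St Jeor (male): BMR = 10(101.5) + 6.25(153) − 5(82) + 5 = 1015 + 956.25 − 410 + 5 = 1566.25 kcal/day.

1566 Cal per day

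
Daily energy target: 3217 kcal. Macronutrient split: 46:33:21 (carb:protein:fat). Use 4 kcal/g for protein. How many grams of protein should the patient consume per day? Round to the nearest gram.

Protein energy = 33% × 3217 = 1061.61 kcal.
At 4 kcal/g: 1061.61 ÷ 4 = 265.4025 g.

265 g/day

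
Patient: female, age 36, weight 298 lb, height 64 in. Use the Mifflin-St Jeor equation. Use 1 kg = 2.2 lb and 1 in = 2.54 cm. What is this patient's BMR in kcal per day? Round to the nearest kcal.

Convert to metric: weight = 298 ÷ 2.2 = 135.4545 kg; height = 64 × 2.54 = 162.56 cm.
Mifflin-St Jeor (female): BMR = 10(135.4545) + 6.25(162.56) − 5(36) − 161 = 1354.5455 + 1016 − 180 − 161 = 2029.5455 kcal/day.

2030 kcal per day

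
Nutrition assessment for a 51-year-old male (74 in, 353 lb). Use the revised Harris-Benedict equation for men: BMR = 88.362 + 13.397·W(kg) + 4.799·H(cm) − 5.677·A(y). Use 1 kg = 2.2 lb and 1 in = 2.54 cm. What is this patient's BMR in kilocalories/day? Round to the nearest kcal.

2850 kilocalories/day

Convert to metric: weight = 353 ÷ 2.2 = 160.4545 kg; height = 74 × 2.54 = 187.96 cm.
Harris-Benedict: BMR = 88.362 + 13.397(160.4545) + 4.799(187.96) − 5.677(51) = 2850.4646 kcal/day.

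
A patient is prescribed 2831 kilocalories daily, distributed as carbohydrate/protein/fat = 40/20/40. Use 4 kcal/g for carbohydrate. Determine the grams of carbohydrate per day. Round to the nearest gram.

283 g/day

Carbohydrate energy = 40% × 2831 = 1132.4 kcal.
At 4 kcal/g: 1132.4 ÷ 4 = 283.1 g.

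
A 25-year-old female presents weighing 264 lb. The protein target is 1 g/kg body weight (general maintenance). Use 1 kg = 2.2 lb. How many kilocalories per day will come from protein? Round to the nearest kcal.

480 kcal/day

Weight in kg = 264 ÷ 2.2 = 120 kg.
Protein = 1 g/kg × 120 kg = 120 g/day.
Protein energy = 120 g × 4 kcal/g = 480 kcal/day.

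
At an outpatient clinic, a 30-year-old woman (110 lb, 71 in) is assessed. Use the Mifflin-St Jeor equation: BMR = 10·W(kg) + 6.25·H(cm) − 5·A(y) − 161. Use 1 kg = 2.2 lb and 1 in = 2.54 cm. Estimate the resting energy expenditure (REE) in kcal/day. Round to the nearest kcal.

1316 kcal/day

Convert to metric: weight = 110 ÷ 2.2 = 50 kg; height = 71 × 2.54 = 180.34 cm.
Mifflin-St Jeor (female): BMR = 10(50) + 6.25(180.34) − 5(30) − 161 = 500 + 1127.125 − 150 − 161 = 1316.125 kcal/day.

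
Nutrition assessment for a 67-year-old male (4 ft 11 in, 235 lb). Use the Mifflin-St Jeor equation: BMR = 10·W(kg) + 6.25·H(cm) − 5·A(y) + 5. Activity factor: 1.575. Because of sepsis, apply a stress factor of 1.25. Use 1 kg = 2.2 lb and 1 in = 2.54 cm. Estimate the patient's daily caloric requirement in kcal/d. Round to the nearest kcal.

3297 kcal/d

Convert to metric: weight = 235 ÷ 2.2 = 106.8182 kg; height = (4×12 + 11) × 2.54 = 59 × 2.54 = 149.86 cm.
Mifflin-St Jeor (male): BMR = 10(106.8182) + 6.25(149.86) − 5(67) + 5 = 1068.1818 + 936.625 − 335 + 5 = 1674.8068 kcal/day.
TEE = BMR × activity factor = 1674.8068 × 1.575 = 2637.8207 kcal/day.
Apply stress factor: 2637.8207 × 1.25 = 3297.2759 kcal/day.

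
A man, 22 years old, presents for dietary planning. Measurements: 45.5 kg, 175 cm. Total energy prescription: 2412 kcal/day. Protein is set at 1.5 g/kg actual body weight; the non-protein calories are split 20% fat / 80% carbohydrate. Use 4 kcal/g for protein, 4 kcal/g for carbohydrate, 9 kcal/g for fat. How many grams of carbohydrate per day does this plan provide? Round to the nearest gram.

428 g/day

Protein = 1.5 × 45.5 = 68.25 g → 68.25 × 4 = 273 kcal.
Non-protein calories = 2412 − 273 = 2139 kcal.
Fat: 20% × 2139 = 427.8 kcal; carbohydrate: 1711.2 kcal.
Carbohydrate: 1711.2 kcal ÷ 4 kcal/g = 427.8 g.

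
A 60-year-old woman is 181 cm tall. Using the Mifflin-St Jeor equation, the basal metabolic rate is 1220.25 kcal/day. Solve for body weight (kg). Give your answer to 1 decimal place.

1220.25 = 10·W + 6.25(181) − 5(60) − 161
10·W = 1220.25 − 670.25 = 550, so W = 55 kg.

55.0 kg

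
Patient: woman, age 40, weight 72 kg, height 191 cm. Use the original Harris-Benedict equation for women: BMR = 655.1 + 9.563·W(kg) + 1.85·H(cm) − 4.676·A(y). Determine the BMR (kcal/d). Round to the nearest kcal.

1510 kcal/d

Harris-Benedict: BMR = 655.1 + 9.563(72) + 1.85(191) − 4.676(40) = 1509.946 kcal/day.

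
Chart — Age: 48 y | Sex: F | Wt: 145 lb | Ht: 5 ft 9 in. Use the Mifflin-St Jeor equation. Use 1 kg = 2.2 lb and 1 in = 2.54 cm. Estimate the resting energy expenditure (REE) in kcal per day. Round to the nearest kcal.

1353 kcal per day

Convert to metric: weight = 145 ÷ 2.2 = 65.9091 kg; height = (5×12 + 9) × 2.54 = 69 × 2.54 = 175.26 cm.
Mifflin-St Jeor (female): BMR = 10(65.9091) + 6.25(175.26) − 5(48) − 161 = 659.0909 + 1095.375 − 240 − 161 = 1353.4659 kcal/day.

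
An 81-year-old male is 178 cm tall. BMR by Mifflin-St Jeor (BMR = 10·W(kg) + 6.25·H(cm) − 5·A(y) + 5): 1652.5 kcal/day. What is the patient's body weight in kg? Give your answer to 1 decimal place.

1652.5 = 10·W + 6.25(178) − 5(81) + 5
10·W = 1652.5 − 712.5 = 940, so W = 94 kg.

94.0 kg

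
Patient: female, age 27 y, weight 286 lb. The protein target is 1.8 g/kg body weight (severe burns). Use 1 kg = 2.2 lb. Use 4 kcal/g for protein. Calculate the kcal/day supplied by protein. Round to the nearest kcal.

936 kcal/day

Weight in kg = 286 ÷ 2.2 = 130 kg.
Protein = 1.8 g/kg × 130 kg = 234 g/day.
Protein energy = 234 g × 4 kcal/g = 936 kcal/day.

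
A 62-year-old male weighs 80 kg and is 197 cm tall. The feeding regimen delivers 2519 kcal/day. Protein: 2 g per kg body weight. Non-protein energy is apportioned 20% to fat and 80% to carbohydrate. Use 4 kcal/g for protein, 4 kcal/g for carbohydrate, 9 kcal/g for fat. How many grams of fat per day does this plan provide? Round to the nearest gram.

42 g/day

Protein = 2 × 80 = 160 g → 160 × 4 = 640 kcal.
Non-protein calories = 2519 − 640 = 1879 kcal.
Fat: 20% × 1879 = 375.8 kcal; carbohydrate: 1503.2 kcal.
Fat: 375.8 kcal ÷ 9 kcal/g = 41.7556 g.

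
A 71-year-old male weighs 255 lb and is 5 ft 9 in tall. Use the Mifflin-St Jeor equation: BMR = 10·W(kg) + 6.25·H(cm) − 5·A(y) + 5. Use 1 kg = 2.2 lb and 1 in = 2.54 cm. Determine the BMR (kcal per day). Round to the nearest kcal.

1904 kcal per day

Convert to metric: weight = 255 ÷ 2.2 = 115.9091 kg; height = (5×12 + 9) × 2.54 = 69 × 2.54 = 175.26 cm.
Mifflin-St Jeor (male): BMR = 10(115.9091) + 6.25(175.26) − 5(71) + 5 = 1159.0909 + 1095.375 − 355 + 5 = 1904.4659 kcal/day.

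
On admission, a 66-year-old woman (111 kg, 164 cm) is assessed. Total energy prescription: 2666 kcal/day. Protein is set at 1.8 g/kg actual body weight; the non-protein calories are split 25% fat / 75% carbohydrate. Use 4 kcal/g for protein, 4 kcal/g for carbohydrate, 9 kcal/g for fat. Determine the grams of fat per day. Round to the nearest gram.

Protein = 1.8 × 111 = 199.8 g → 199.8 × 4 = 799.2 kcal.
Non-protein calories = 2666 − 799.2 = 1866.8 kcal.
Fat: 25% × 1866.8 = 466.7 kcal; carbohydrate: 1400.1 kcal.
Fat: 466.7 kcal ÷ 9 kcal/g = 51.8556 g.

52 g/day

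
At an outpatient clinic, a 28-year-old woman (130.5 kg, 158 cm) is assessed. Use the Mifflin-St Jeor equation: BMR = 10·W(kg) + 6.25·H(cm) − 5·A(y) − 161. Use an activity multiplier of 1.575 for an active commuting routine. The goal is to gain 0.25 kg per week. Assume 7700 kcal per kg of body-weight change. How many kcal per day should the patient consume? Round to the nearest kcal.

Mifflin-St Jeor (female): BMR = 10(130.5) + 6.25(158) − 5(28) − 161 = 1305 + 987.5 − 140 − 161 = 1991.5 kcal/day.
TEE = 1991.5 × 1.575 = 3136.6125 kcal/day.
Required daily surplus = 0.25 × 7700 ÷ 7 = 275 kcal/day.
Target intake = 3136.6125 + 275 = 3411.6125 kcal/day.

3412 kcal per day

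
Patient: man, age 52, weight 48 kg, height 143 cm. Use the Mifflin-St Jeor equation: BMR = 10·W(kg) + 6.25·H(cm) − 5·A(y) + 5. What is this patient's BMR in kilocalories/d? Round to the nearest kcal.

1119 kilocalories/d

Mifflin-St Jeor (male): BMR = 10(48) + 6.25(143) − 5(52) + 5 = 480 + 893.75 − 260 + 5 = 1118.75 kcal/day.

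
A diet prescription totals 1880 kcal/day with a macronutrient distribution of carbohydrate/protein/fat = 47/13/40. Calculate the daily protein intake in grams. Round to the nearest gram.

Protein energy = 13% × 1880 = 244.4 kcal.
At 4 kcal/g: 244.4 ÷ 4 = 61.1 g.

61 g/day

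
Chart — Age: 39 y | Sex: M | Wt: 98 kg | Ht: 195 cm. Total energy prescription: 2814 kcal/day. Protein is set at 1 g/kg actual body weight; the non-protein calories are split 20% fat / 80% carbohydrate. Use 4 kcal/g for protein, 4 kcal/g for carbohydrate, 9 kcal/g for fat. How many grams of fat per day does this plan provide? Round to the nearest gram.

54 g/day

Protein = 1 × 98 = 98 g → 98 × 4 = 392 kcal.
Non-protein calories = 2814 − 392 = 2422 kcal.
Fat: 20% × 2422 = 484.4 kcal; carbohydrate: 1937.6 kcal.
Fat: 484.4 kcal ÷ 9 kcal/g = 53.8222 g.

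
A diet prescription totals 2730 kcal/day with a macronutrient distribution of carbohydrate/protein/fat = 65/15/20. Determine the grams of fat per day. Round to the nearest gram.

Fat energy = 20% × 2730 = 546 kcal.
At 9 kcal/g: 546 ÷ 9 = 60.6667 g.

61 g/day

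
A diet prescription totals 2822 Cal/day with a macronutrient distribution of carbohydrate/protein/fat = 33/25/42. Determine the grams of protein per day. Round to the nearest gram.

176 g/day

Protein energy = 25% × 2822 = 705.5 kcal.
At 4 kcal/g: 705.5 ÷ 4 = 176.375 g.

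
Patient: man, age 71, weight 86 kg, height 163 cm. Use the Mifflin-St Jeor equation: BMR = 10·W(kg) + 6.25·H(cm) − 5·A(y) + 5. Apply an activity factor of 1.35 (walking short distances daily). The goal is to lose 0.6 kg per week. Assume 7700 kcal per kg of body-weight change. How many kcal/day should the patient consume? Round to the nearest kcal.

1404 kcal/day

Mifflin-St Jeor (male): BMR = 10(86) + 6.25(163) − 5(71) + 5 = 860 + 1018.75 − 355 + 5 = 1528.75 kcal/day.
TEE = 1528.75 × 1.35 = 2063.8125 kcal/day.
Required daily deficit = 0.6 × 7700 ÷ 7 = 660 kcal/day.
Target intake = 2063.8125 − 660 = 1403.8125 kcal/day.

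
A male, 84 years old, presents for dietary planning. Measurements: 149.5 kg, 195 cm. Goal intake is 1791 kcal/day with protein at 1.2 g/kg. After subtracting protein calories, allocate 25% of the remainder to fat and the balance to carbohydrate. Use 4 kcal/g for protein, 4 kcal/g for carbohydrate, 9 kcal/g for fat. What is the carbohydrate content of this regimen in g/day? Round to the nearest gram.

Protein = 1.2 × 149.5 = 179.4 g → 179.4 × 4 = 717.6 kcal.
Non-protein calories = 1791 − 717.6 = 1073.4 kcal.
Fat: 25% × 1073.4 = 268.35 kcal; carbohydrate: 805.05 kcal.
Carbohydrate: 805.05 kcal ÷ 4 kcal/g = 201.2625 g.

201 g/day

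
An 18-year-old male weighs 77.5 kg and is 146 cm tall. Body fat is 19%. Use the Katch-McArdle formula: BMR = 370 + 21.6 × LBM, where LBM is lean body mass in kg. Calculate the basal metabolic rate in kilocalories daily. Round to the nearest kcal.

LBM = 77.5 × (1 − 0.19) = 62.775 kg. Katch-McArdle: BMR = 370 + 21.6 × 62.775 = 1725.94 kcal/day.

1726 kilocalories daily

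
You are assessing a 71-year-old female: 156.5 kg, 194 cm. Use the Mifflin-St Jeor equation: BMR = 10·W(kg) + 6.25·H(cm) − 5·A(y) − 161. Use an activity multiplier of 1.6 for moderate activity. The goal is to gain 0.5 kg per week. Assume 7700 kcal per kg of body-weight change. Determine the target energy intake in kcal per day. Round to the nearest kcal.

4168 kcal per day

Mifflin-St Jeor (female): BMR = 10(156.5) + 6.25(194) − 5(71) − 161 = 1565 + 1212.5 − 355 − 161 = 2261.5 kcal/day.
TEE = 2261.5 × 1.6 = 3618.4 kcal/day.
Required daily surplus = 0.5 × 7700 ÷ 7 = 550 kcal/day.
Target intake = 3618.4 + 550 = 4168.4 kcal/day.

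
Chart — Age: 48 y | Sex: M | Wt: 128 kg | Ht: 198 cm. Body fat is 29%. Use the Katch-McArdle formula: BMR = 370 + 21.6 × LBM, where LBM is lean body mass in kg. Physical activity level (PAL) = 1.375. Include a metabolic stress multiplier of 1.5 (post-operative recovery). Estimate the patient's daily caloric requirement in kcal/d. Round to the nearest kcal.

4812 kcal/d

LBM = 128 × (1 − 0.29) = 90.88 kg. Katch-McArdle: BMR = 370 + 21.6 × 90.88 = 2333.008 kcal/day.
TEE = BMR × activity factor = 2333.008 × 1.375 = 3207.886 kcal/day.
Apply stress factor: 3207.886 × 1.5 = 4811.829 kcal/day.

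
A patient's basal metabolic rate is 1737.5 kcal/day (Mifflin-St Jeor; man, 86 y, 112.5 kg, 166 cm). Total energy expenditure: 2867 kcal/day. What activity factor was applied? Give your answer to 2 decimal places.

Activity factor = TEE ÷ BMR = 2867 ÷ 1737.5 = 1.65.

1.65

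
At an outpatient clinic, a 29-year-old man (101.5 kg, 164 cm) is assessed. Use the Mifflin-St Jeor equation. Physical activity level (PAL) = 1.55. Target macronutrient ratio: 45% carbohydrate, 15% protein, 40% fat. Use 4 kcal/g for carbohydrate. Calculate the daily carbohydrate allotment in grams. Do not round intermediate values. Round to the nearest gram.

Mifflin-St Jeor (male): BMR = 10(101.5) + 6.25(164) − 5(29) + 5 = 1015 + 1025 − 145 + 5 = 1900 kcal/day.
TEE = 1900 × 1.55 = 2945 kcal/day.
Carbohydrate energy = 45% × 2945 = 1325.25 kcal.
Carbohydrate = 1325.25 ÷ 4 kcal/g = 331.3125 g.

331 g/day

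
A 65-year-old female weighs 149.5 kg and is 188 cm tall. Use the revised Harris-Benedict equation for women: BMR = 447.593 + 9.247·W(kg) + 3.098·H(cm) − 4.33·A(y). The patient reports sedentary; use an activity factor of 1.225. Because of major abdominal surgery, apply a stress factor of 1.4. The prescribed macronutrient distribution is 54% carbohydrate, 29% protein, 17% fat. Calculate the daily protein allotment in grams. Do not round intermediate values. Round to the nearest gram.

265 g/day

Harris-Benedict: BMR = 447.593 + 9.247(149.5) + 3.098(188) − 4.33(65) = 2130.9935 kcal/day.
TEE = 2130.9935 × 1.225 = 2610.467 kcal/day.
With stress factor 1.4: 2610.467 × 1.4 = 3654.6539 kcal/day.
Protein energy = 29% × 3654.6539 = 1059.8496 kcal.
Protein = 1059.8496 ÷ 4 kcal/g = 264.9624 g.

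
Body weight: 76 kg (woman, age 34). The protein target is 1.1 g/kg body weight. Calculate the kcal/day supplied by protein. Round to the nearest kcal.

334 kcal/day

Protein = 1.1 g/kg × 76 kg = 83.6 g/day.
Protein energy = 83.6 g × 4 kcal/g = 334.4 kcal/day.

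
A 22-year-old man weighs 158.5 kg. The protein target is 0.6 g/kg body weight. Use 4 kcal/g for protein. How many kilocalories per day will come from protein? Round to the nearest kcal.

380 kcal/day

Protein = 0.6 g/kg × 158.5 kg = 95.1 g/day.
Protein energy = 95.1 g × 4 kcal/g = 380.4 kcal/day.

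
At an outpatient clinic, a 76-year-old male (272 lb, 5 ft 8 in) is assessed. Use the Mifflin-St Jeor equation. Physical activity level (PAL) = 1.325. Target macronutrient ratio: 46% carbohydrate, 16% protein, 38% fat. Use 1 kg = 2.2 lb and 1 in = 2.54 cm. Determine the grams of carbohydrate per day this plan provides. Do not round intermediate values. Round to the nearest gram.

296 g/day

Convert to metric: weight = 272 ÷ 2.2 = 123.6364 kg; height = (5×12 + 8) × 2.54 = 68 × 2.54 = 172.72 cm.
Mifflin-St Jeor (male): BMR = 10(123.6364) + 6.25(172.72) − 5(76) + 5 = 1236.3636 + 1079.5 − 380 + 5 = 1940.8636 kcal/day.
TEE = 1940.8636 × 1.325 = 2571.6443 kcal/day.
Carbohydrate energy = 46% × 2571.6443 = 1182.9564 kcal.
Carbohydrate = 1182.9564 ÷ 4 kcal/g = 295.7391 g.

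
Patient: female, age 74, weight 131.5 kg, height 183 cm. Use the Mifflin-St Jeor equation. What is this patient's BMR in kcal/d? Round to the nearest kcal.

1928 kcal/d

Mifflin-St Jeor (female): BMR = 10(131.5) + 6.25(183) − 5(74) − 161 = 1315 + 1143.75 − 370 − 161 = 1927.75 kcal/day.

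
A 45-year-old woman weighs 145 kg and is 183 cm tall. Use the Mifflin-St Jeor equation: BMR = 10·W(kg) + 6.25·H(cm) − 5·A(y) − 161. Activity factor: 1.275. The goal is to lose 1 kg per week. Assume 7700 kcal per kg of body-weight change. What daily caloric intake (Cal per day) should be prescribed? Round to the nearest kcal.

Mifflin-St Jeor (female): BMR = 10(145) + 6.25(183) − 5(45) − 161 = 1450 + 1143.75 − 225 − 161 = 2207.75 kcal/day.
TEE = 2207.75 × 1.275 = 2814.8813 kcal/day.
Required daily deficit = 1 × 7700 ÷ 7 = 1100 kcal/day.
Target intake = 2814.8813 − 1100 = 1714.8813 kcal/day.

1715 Cal per day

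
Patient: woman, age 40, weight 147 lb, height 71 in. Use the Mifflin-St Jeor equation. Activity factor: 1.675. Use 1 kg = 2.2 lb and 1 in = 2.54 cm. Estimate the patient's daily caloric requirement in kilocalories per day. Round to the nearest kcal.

2402 kilocalories per day

Convert to metric: weight = 147 ÷ 2.2 = 66.8182 kg; height = 71 × 2.54 = 180.34 cm.
Mifflin-St Jeor (female): BMR = 10(66.8182) + 6.25(180.34) − 5(40) − 161 = 668.1818 + 1127.125 − 200 − 161 = 1434.3068 kcal/day.
TEE = BMR × activity factor = 1434.3068 × 1.675 = 2402.4639 kcal/day.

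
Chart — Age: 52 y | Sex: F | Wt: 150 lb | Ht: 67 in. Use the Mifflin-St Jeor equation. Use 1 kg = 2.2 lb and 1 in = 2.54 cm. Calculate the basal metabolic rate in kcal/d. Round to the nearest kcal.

1324 kcal/d

Convert to metric: weight = 150 ÷ 2.2 = 68.1818 kg; height = 67 × 2.54 = 170.18 cm.
Mifflin-St Jeor (female): BMR = 10(68.1818) + 6.25(170.18) − 5(52) − 161 = 681.8182 + 1063.625 − 260 − 161 = 1324.4432 kcal/day.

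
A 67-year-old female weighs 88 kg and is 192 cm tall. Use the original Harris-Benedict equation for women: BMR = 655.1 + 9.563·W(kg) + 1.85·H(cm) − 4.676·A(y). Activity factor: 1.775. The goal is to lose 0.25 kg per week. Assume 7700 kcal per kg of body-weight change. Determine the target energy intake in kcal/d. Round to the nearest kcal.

2456 kcal/d

Harris-Benedict: BMR = 655.1 + 9.563(88) + 1.85(192) − 4.676(67) = 1538.552 kcal/day.
TEE = 1538.552 × 1.775 = 2730.9298 kcal/day.
Required daily deficit = 0.25 × 7700 ÷ 7 = 275 kcal/day.
Target intake = 2730.9298 − 275 = 2455.9298 kcal/day.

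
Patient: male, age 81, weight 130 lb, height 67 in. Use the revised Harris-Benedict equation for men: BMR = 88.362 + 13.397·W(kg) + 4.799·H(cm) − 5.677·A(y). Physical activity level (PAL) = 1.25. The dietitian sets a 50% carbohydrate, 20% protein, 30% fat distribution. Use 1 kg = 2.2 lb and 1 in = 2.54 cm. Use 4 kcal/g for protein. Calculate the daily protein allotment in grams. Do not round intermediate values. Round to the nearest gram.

Convert to metric: weight = 130 ÷ 2.2 = 59.0909 kg; height = 67 × 2.54 = 170.18 cm.
Harris-Benedict: BMR = 88.362 + 13.397(59.0909) + 4.799(170.18) − 5.677(81) = 1236.8597 kcal/day.
TEE = 1236.8597 × 1.25 = 1546.0747 kcal/day.
Protein energy = 20% × 1546.0747 = 309.2149 kcal.
Protein = 309.2149 ÷ 4 kcal/g = 77.3037 g.

77 g/day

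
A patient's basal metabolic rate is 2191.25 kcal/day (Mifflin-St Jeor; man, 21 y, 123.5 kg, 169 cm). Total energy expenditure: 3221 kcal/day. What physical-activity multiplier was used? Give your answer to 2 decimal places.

1.47

Activity factor = TEE ÷ BMR = 3221 ÷ 2191.25 = 1.47.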